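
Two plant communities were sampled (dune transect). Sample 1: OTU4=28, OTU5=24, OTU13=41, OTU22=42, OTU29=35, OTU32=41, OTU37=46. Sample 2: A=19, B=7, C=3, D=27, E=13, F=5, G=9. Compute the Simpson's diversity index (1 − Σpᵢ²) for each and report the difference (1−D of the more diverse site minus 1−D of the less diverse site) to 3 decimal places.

Sample 1: N=257, proportions 0.10895, 0.09339, 0.15953, 0.16342, 0.13619, 0.15953, 0.17899, giving 1−D = 0.85122 (working shown to 5 dp, full precision carried).
Sample 2: N=83, proportions 0.22892, 0.08434, 0.03614, 0.3253, 0.15663, 0.06024, 0.10843, giving 1−D = 0.79344.
Difference = |0.85122 − 0.79344| = 0.05778, i.e. 0.058 to 3 decimal places.

0.058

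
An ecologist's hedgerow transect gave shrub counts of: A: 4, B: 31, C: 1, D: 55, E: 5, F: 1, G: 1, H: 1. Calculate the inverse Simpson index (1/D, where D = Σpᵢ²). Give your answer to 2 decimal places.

2.43

Total N = 4+31+1+55+5+1+1+1 = 99, so the proportions are 0.0404, 0.31313, 0.0101, 0.55556, 0.05051, 0.0101, 0.0101, 0.0101 (working shown to 5 dp, full precision carried).
D = 0.0404² + 0.31313² + 0.0101² + 0.55556² + 0.05051² + 0.0101² + 0.0101² + 0.0101² = 0.00163 + 0.09805 + 0.00010 + 0.30864 + 0.00255 + 0.00010 + 0.00010 + 0.00010 = 0.41128.
So 1/D = 2.4314, i.e. 2.43 to 2 decimal places.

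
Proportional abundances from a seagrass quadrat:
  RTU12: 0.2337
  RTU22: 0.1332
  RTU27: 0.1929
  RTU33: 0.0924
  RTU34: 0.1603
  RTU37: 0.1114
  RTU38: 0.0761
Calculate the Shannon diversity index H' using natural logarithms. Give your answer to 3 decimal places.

1.880

Each pᵢ ln pᵢ term (working shown to 5 dp, full precision carried): 0.2337×(-1.45372)=-0.33973, 0.1332×(-2.01590)=-0.26852, 0.1929×(-1.64558)=-0.31743, 0.0924×(-2.38163)=-0.22006, 0.1603×(-1.83071)=-0.29346, 0.1114×(-2.19463)=-0.24448, 0.0761×(-2.57571)=-0.19601.
Sum = -1.87970, so H' = 1.880.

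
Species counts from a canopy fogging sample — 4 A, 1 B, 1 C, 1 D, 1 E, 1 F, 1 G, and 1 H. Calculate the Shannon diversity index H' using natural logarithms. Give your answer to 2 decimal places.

1.89

Total N = 4+1+1+1+1+1+1+1 = 11, so the proportions are 0.3636, 0.0909, 0.0909, 0.0909, 0.0909, 0.0909, 0.0909, 0.0909 (working shown to 4 dp, full precision carried).
Each pᵢ ln pᵢ term: 0.3636×(-1.0116)=-0.3679, 0.0909×(-2.3979)=-0.2180, 0.0909×(-2.3979)=-0.2180, 0.0909×(-2.3979)=-0.2180, 0.0909×(-2.3979)=-0.2180, 0.0909×(-2.3979)=-0.2180, 0.0909×(-2.3979)=-0.2180, 0.0909×(-2.3979)=-0.2180.
Sum = -1.8938, so H' = 1.89.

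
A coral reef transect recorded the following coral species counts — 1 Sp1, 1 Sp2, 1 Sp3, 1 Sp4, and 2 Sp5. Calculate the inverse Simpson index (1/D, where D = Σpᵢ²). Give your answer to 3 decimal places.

Total N = 1+1+1+1+2 = 6, so the proportions are 0.1666667, 0.1666667, 0.1666667, 0.1666667, 0.3333333 (working shown to 7 dp, full precision carried).
D = 0.1666667² + 0.1666667² + 0.1666667² + 0.1666667² + 0.3333333² = 0.0277778 + 0.0277778 + 0.0277778 + 0.0277778 + 0.1111111 = 0.2222222.
So 1/D = 4.50000, i.e. 4.500 to 3 decimal places.

4.500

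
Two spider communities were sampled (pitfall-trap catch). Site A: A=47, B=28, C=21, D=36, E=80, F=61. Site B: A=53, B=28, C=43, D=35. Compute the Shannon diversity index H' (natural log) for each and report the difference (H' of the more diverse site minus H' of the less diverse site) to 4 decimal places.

0.3366

Site A: N=273, proportions 0.172161, 0.102564, 0.076923, 0.131868, 0.29304, 0.223443, giving H' = 1.695458 (working shown to 6 dp, full precision carried).
Site B: N=159, proportions 0.333333, 0.176101, 0.27044, 0.220126, giving H' = 1.358867.
Difference = |1.695458 − 1.358867| = 0.336591, i.e. 0.3366 to 4 decimal places.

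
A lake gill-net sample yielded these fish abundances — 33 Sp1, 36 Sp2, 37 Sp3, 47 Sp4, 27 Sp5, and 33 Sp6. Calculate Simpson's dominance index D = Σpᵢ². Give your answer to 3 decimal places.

Total N = 33+36+37+47+27+33 = 213, so the proportions are 0.15493, 0.16901, 0.17371, 0.22066, 0.12676, 0.15493 (working shown to 5 dp, full precision carried).
D = 0.15493² + 0.16901² + 0.17371² + 0.22066² + 0.12676² + 0.15493² = 0.02400 + 0.02857 + 0.03017 + 0.04869 + 0.01607 + 0.02400 = 0.17150.
To 3 decimal places, D = 0.172.

0.172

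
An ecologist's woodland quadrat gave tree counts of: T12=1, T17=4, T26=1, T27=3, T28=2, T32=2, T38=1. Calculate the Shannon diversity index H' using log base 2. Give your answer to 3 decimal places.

Total N = 1+4+1+3+2+2+1 = 14, so the proportions are 0.07143, 0.28571, 0.07143, 0.21429, 0.14286, 0.14286, 0.07143 (working shown to 5 dp, full precision carried).
Each pᵢ log₂ pᵢ term: 0.07143×(-3.80735)=-0.27195, 0.28571×(-1.80735)=-0.51639, 0.07143×(-3.80735)=-0.27195, 0.21429×(-2.22239)=-0.47623, 0.14286×(-2.80735)=-0.40105, 0.14286×(-2.80735)=-0.40105, 0.07143×(-3.80735)=-0.27195.
Sum = -2.61058, so H' = 2.611.

2.611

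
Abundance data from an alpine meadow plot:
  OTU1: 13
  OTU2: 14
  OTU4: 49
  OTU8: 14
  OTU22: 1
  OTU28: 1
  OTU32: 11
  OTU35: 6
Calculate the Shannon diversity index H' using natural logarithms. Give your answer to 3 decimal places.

Total N = 13+14+49+14+1+1+11+6 = 109, so the proportions are 0.11927, 0.12844, 0.44954, 0.12844, 0.00917, 0.00917, 0.10092, 0.05505 (working shown to 5 dp, full precision carried).
Each pᵢ ln pᵢ term: 0.11927×(-2.12640)=-0.25361, 0.12844×(-2.05229)=-0.26360, 0.44954×(-0.79953)=-0.35942, 0.12844×(-2.05229)=-0.26360, 0.00917×(-4.69135)=-0.04304, 0.00917×(-4.69135)=-0.04304, 0.10092×(-2.29345)=-0.23145, 0.05505×(-2.89959)=-0.15961.
Sum = -1.61736, so H' = 1.617.

1.617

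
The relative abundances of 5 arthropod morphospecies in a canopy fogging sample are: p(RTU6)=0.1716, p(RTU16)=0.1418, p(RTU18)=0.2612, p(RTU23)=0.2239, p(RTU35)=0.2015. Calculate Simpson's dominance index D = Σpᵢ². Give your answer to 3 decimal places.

D = 0.1716² + 0.1418² + 0.2612² + 0.2239² + 0.2015² = 0.02945 + 0.02011 + 0.06823 + 0.05013 + 0.04060 = 0.20851 (working shown to 5 dp, full precision carried).
To 3 decimal places, D = 0.209.

0.209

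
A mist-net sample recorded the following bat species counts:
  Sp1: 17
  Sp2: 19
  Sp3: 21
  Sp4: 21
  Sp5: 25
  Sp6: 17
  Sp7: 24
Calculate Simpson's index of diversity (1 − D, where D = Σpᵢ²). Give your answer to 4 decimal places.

Total N = 17+19+21+21+25+17+24 = 144, so the proportions are 0.118056, 0.131944, 0.145833, 0.145833, 0.173611, 0.118056, 0.166667 (working shown to 6 dp, full precision carried).
D = 0.118056² + 0.131944² + 0.145833² + 0.145833² + 0.173611² + 0.118056² + 0.166667² = 0.013937 + 0.017409 + 0.021267 + 0.021267 + 0.030141 + 0.013937 + 0.027778 = 0.145737.
So 1 − D = 0.854263, i.e. 0.8543 to 4 decimal places.

0.8543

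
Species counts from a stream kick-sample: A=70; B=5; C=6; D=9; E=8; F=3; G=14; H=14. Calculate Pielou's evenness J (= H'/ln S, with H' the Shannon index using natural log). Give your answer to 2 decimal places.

Total N = 70+5+6+9+8+3+14+14 = 129, so the proportions are 0.5426, 0.0388, 0.0465, 0.0698, 0.062, 0.0233, 0.1085, 0.1085 (working shown to 4 dp, full precision carried).
H' = −Σ pᵢ ln pᵢ = −((-0.3317) + (-0.1260) + (-0.1427) + (-0.1858) + (-0.1724) + (-0.0875) + (-0.2410) + (-0.2410)) = 1.5281.
With S = 8 species, ln S = 2.0794, so J = 1.5281/2.0794 = 0.7349, i.e. 0.73 to 2 decimal places.

0.73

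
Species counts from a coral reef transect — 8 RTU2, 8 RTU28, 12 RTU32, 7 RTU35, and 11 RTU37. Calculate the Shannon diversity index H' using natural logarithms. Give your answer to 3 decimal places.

1.588

Total N = 8+8+12+7+11 = 46, so the proportions are 0.17391, 0.17391, 0.26087, 0.15217, 0.23913 (working shown to 5 dp, full precision carried).
Each pᵢ ln pᵢ term: 0.17391×(-1.74920)=-0.30421, 0.17391×(-1.74920)=-0.30421, 0.26087×(-1.34373)=-0.35054, 0.15217×(-1.88273)=-0.28650, 0.23913×(-1.43075)=-0.34213.
Sum = -1.58759, so H' = 1.588.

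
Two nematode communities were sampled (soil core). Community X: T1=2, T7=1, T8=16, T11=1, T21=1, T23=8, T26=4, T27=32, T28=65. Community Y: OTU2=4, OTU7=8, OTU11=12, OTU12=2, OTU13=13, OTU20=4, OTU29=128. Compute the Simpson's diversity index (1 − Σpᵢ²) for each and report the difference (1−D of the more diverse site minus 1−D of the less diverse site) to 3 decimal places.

Community X: N=130, proportions 0.0153846, 0.0076923, 0.1230769, 0.0076923, 0.0076923, 0.0615385, 0.0307692, 0.2461538, 0.5, giving 1−D = 0.6691124 (working shown to 7 dp, full precision carried).
Community Y: N=171, proportions 0.0233918, 0.0467836, 0.0701754, 0.0116959, 0.0760234, 0.0233918, 0.748538, giving 1−D = 0.4255668.
Difference = |0.6691124 − 0.4255668| = 0.2435456, i.e. 0.244 to 3 decimal places.

0.244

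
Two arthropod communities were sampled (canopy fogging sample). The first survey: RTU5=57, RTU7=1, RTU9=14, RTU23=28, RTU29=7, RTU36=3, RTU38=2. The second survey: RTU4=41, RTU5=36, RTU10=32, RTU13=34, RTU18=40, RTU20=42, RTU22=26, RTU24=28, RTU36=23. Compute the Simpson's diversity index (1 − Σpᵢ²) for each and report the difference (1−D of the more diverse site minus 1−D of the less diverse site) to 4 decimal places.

The first survey: N=112, proportions 0.5089286, 0.0089286, 0.125, 0.25, 0.0625, 0.0267857, 0.0178571, giving 1−D = 0.6578444 (working shown to 7 dp, full precision carried).
The second survey: N=302, proportions 0.1357616, 0.1192053, 0.1059603, 0.1125828, 0.1324503, 0.1390728, 0.0860927, 0.0927152, 0.0761589, giving 1−D = 0.8847638.
Difference = |0.6578444 − 0.8847638| = 0.2269194, i.e. 0.2269 to 4 decimal places.

0.2269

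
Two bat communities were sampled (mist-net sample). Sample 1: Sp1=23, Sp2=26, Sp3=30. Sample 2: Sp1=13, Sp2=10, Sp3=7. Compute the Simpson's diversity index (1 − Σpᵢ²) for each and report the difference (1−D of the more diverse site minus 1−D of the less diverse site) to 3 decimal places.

Sample 1: N=79, proportions 0.2911392, 0.3291139, 0.3797468, giving 1−D = 0.6627143 (working shown to 7 dp, full precision carried).
Sample 2: N=30, proportions 0.4333333, 0.3333333, 0.2333333, giving 1−D = 0.6466667.
Difference = |0.6627143 − 0.6466667| = 0.0160476, i.e. 0.016 to 3 decimal places.

0.016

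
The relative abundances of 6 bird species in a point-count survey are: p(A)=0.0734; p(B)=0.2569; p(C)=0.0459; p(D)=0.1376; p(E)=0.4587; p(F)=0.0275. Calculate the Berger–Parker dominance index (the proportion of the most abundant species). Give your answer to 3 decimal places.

The largest proportion is 0.4587, i.e. d = 0.459 to 3 decimal places.

0.459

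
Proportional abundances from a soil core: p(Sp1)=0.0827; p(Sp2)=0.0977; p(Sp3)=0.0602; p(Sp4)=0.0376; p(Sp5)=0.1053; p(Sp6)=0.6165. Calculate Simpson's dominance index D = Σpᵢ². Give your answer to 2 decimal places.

D = 0.0827² + 0.0977² + 0.0602² + 0.0376² + 0.1053² + 0.6165² = 0.0068 + 0.0095 + 0.0036 + 0.0014 + 0.0111 + 0.3801 = 0.4126 (working shown to 4 dp, full precision carried).
To 2 decimal places, D = 0.41.

0.41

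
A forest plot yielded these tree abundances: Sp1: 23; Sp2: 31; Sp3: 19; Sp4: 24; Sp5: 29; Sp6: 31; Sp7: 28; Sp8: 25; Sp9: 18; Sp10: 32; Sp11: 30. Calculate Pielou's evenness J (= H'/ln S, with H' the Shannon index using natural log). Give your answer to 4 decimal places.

0.9932

Total N = 23+31+19+24+29+31+28+25+18+32+30 = 290, so the proportions are 0.07931, 0.106897, 0.065517, 0.082759, 0.1, 0.106897, 0.096552, 0.086207, 0.062069, 0.110345, 0.103448 (working shown to 6 dp, full precision carried).
H' = −Σ pᵢ ln pᵢ = −((-0.201003) + (-0.239009) + (-0.178563) + (-0.206220) + (-0.230259) + (-0.239009) + (-0.225707) + (-0.211294) + (-0.172521) + (-0.243216) + (-0.234691)) = 2.381493.
With S = 11 species, ln S = 2.397895, so J = 2.381493/2.397895 = 0.993160, i.e. 0.9932 to 4 decimal places.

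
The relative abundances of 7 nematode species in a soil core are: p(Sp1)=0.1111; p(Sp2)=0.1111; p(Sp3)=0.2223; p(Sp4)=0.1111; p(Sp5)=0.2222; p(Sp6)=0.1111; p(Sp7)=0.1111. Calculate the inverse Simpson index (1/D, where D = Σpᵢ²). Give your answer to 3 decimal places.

D = 0.1111² + 0.1111² + 0.2223² + 0.1111² + 0.2222² + 0.1111² + 0.1111² = 0.0123432 + 0.0123432 + 0.0494173 + 0.0123432 + 0.0493728 + 0.0123432 + 0.0123432 = 0.1605062 (working shown to 7 dp, full precision carried).
So 1/D = 6.23029, i.e. 6.230 to 3 decimal places.

6.230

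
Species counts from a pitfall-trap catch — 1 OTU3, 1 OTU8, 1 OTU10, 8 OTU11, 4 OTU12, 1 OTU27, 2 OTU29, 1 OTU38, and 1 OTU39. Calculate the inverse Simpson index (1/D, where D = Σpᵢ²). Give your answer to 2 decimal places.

Total N = 1+1+1+8+4+1+2+1+1 = 20, so the proportions are 0.05, 0.05, 0.05, 0.4, 0.2, 0.05, 0.1, 0.05, 0.05 (working shown to 6 dp, full precision carried).
D = 0.05² + 0.05² + 0.05² + 0.4² + 0.2² + 0.05² + 0.1² + 0.05² + 0.05² = 0.002500 + 0.002500 + 0.002500 + 0.160000 + 0.040000 + 0.002500 + 0.010000 + 0.002500 + 0.002500 = 0.225000.
So 1/D = 4.4444, i.e. 4.44 to 2 decimal places.

4.44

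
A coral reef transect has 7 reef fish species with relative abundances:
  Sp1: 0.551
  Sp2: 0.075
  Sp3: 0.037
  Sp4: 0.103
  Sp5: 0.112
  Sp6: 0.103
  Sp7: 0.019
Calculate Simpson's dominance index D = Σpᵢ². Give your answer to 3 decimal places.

D = 0.551² + 0.075² + 0.037² + 0.103² + 0.112² + 0.103² + 0.019² = 0.30360 + 0.00562 + 0.00137 + 0.01061 + 0.01254 + 0.01061 + 0.00036 = 0.34472 (working shown to 5 dp, full precision carried).
To 3 decimal places, D = 0.345.

0.345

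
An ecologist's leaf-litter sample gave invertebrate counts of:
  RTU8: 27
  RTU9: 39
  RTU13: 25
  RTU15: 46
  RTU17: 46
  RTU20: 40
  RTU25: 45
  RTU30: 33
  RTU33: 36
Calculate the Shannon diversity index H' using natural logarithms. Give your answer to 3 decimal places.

Total N = 27+39+25+46+46+40+45+33+36 = 337, so the proportions are 0.08012, 0.11573, 0.07418, 0.1365, 0.1365, 0.11869, 0.13353, 0.09792, 0.10682 (working shown to 5 dp, full precision carried).
Each pᵢ ln pᵢ term: 0.08012×(-2.52425)=-0.20224, 0.11573×(-2.15652)=-0.24957, 0.07418×(-2.60121)=-0.19297, 0.1365×(-1.99144)=-0.27183, 0.1365×(-1.99144)=-0.27183, 0.11869×(-2.13120)=-0.25296, 0.13353×(-2.01342)=-0.26885, 0.09792×(-2.32358)=-0.22753, 0.10682×(-2.23656)=-0.23892.
Sum = -2.17670, so H' = 2.177.

2.177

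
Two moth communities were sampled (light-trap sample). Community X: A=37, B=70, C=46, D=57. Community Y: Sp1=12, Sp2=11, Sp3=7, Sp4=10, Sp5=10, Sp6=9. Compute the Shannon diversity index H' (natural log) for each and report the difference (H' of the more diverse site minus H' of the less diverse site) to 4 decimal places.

0.4198

Community X: N=210, proportions 0.17619, 0.333333, 0.219048, 0.271429, giving H' = 1.358679 (working shown to 6 dp, full precision carried).
Community Y: N=59, proportions 0.20339, 0.186441, 0.118644, 0.169492, 0.169492, 0.152542, giving H' = 1.778490.
Difference = |1.358679 − 1.778490| = 0.419811, i.e. 0.4198 to 4 decimal places.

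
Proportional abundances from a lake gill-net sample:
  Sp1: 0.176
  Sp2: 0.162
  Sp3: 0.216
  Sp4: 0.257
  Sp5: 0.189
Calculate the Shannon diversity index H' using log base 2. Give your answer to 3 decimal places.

Each pᵢ log₂ pᵢ term (working shown to 5 dp, full precision carried): 0.176×(-2.50635)=-0.44112, 0.162×(-2.62593)=-0.42540, 0.216×(-2.21090)=-0.47755, 0.257×(-1.96016)=-0.50376, 0.189×(-2.40354)=-0.45427.
Sum = -2.30210, so H' = 2.302.

2.302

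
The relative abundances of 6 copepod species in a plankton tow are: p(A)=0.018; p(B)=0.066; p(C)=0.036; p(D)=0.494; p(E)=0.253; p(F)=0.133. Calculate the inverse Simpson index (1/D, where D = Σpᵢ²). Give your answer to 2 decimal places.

3.01

D = 0.018² + 0.066² + 0.036² + 0.494² + 0.253² + 0.133² = 0.00032 + 0.00436 + 0.00130 + 0.24404 + 0.06401 + 0.01769 = 0.33171 (working shown to 5 dp, full precision carried).
So 1/D = 3.0147, i.e. 3.01 to 2 decimal places.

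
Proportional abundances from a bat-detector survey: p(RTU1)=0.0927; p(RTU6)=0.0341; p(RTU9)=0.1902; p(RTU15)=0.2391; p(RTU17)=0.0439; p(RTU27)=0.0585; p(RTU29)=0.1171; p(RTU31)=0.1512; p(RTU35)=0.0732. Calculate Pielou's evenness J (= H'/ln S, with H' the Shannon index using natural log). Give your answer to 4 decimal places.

0.9216

H' = −Σ pᵢ ln pᵢ = −((-0.220476) + (-0.115205) + (-0.315671) + (-0.342122) + (-0.137224) + (-0.166066) + (-0.251148) + (-0.285640) + (-0.191386)) = 2.024938 (working shown to 6 dp, full precision carried).
With S = 9 species, ln S = 2.197225, so J = 2.024938/2.197225 = 0.921589, i.e. 0.9216 to 4 decimal places.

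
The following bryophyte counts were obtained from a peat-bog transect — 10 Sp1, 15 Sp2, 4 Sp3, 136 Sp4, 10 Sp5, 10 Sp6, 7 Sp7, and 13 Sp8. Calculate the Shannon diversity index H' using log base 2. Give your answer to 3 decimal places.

1.836

Total N = 10+15+4+136+10+10+7+13 = 205, so the proportions are 0.04878, 0.07317, 0.01951, 0.66341, 0.04878, 0.04878, 0.03415, 0.06341 (working shown to 5 dp, full precision carried).
Each pᵢ log₂ pᵢ term: 0.04878×(-4.35755)=-0.21256, 0.07317×(-3.77259)=-0.27604, 0.01951×(-5.67948)=-0.11082, 0.66341×(-0.59202)=-0.39275, 0.04878×(-4.35755)=-0.21256, 0.04878×(-4.35755)=-0.21256, 0.03415×(-4.87213)=-0.16637, 0.06341×(-3.97904)=-0.25233.
Sum = -1.83600, so H' = 1.836.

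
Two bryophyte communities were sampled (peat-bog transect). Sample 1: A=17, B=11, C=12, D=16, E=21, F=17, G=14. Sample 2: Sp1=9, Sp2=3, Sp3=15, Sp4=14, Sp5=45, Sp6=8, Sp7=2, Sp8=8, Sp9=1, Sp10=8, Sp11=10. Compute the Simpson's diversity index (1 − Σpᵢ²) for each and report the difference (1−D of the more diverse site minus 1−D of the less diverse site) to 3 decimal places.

Sample 1: N=108, proportions 0.157407, 0.101852, 0.111111, 0.148148, 0.194444, 0.157407, 0.12963, giving 1−D = 0.851166 (working shown to 6 dp, full precision carried).
Sample 2: N=123, proportions 0.073171, 0.02439, 0.121951, 0.113821, 0.365854, 0.065041, 0.01626, 0.065041, 0.00813, 0.065041, 0.081301, giving 1−D = 0.812744.
Difference = |0.851166 − 0.812744| = 0.038422, i.e. 0.038 to 3 decimal places.

0.038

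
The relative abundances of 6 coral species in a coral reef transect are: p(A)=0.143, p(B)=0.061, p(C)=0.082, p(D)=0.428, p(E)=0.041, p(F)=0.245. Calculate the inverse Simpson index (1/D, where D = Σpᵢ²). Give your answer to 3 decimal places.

3.626

D = 0.143² + 0.061² + 0.082² + 0.428² + 0.041² + 0.245² = 0.0204490 + 0.0037210 + 0.0067240 + 0.1831840 + 0.0016810 + 0.0600250 = 0.2757840 (working shown to 7 dp, full precision carried).
So 1/D = 3.62603, i.e. 3.626 to 3 decimal places.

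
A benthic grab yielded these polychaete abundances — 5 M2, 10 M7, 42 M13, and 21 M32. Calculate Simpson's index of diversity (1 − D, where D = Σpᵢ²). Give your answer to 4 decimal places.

0.6170

Total N = 5+10+42+21 = 78, so the proportions are 0.064103, 0.128205, 0.538462, 0.269231 (working shown to 6 dp, full precision carried).
D = 0.064103² + 0.128205² + 0.538462² + 0.269231² = 0.004109 + 0.016437 + 0.289941 + 0.072485 = 0.382972.
So 1 − D = 0.617028, i.e. 0.6170 to 4 decimal places.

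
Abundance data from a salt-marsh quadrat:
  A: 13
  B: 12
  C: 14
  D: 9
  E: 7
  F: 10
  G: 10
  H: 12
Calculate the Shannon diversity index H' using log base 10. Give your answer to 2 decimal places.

Total N = 13+12+14+9+7+10+10+12 = 87, so the proportions are 0.1494, 0.1379, 0.1609, 0.1034, 0.0805, 0.1149, 0.1149, 0.1379 (working shown to 4 dp, full precision carried).
Each pᵢ log₁₀ pᵢ term: 0.1494×(-0.8256)=-0.1234, 0.1379×(-0.8603)=-0.1187, 0.1609×(-0.7934)=-0.1277, 0.1034×(-0.9853)=-0.1019, 0.0805×(-1.0944)=-0.0881, 0.1149×(-0.9395)=-0.1080, 0.1149×(-0.9395)=-0.1080, 0.1379×(-0.8603)=-0.1187.
Sum = -0.8943, so H' = 0.89.

0.89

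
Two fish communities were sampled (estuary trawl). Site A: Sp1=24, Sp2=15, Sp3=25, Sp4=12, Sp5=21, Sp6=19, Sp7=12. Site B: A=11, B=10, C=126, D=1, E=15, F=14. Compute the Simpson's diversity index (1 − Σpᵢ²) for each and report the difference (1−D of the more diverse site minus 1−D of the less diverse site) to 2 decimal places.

Site A: N=128, proportions 0.1875, 0.1172, 0.1953, 0.0938, 0.1641, 0.1484, 0.0938, giving 1−D = 0.8464 (working shown to 4 dp, full precision carried).
Site B: N=177, proportions 0.0621, 0.0565, 0.7119, 0.0056, 0.0847, 0.0791, giving 1−D = 0.4727.
Difference = |0.8464 − 0.4727| = 0.3737, i.e. 0.37 to 2 decimal places.

0.37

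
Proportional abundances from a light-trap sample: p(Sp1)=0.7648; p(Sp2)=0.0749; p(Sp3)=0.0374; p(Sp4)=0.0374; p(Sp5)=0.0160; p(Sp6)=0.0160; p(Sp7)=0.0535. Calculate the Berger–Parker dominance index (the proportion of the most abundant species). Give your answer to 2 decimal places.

0.76

The largest proportion is 0.7648, i.e. d = 0.76 to 2 decimal places.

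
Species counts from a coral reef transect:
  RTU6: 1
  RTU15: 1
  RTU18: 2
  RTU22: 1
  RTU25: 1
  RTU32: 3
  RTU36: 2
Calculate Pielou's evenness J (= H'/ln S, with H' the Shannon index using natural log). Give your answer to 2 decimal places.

Total N = 1+1+2+1+1+3+2 = 11, so the proportions are 0.0909, 0.0909, 0.1818, 0.0909, 0.0909, 0.2727, 0.1818 (working shown to 4 dp, full precision carried).
H' = −Σ pᵢ ln pᵢ = −((-0.2180) + (-0.2180) + (-0.3100) + (-0.2180) + (-0.2180) + (-0.3543) + (-0.3100)) = 1.8462.
With S = 7 species, ln S = 1.9459, so J = 1.8462/1.9459 = 0.9488, i.e. 0.95 to 2 decimal places.

0.95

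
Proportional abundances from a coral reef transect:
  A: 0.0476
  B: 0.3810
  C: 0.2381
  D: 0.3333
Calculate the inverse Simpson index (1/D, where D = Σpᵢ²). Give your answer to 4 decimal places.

3.1725

D = 0.0476² + 0.381² + 0.2381² + 0.3333² = 0.00226576 + 0.14516100 + 0.05669161 + 0.11108889 = 0.31520726 (working shown to 8 dp, full precision carried).
So 1/D = 3.172516, i.e. 3.1725 to 4 decimal places.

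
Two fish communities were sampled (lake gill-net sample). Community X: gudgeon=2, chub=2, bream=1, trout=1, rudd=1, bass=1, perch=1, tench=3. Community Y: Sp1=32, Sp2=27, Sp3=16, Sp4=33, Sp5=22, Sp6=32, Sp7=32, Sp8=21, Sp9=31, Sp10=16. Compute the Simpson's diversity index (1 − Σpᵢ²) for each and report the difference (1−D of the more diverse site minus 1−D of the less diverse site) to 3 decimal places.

0.047

Community X: N=12, proportions 0.16667, 0.16667, 0.08333, 0.08333, 0.08333, 0.08333, 0.08333, 0.25, giving 1−D = 0.84722 (working shown to 5 dp, full precision carried).
Community Y: N=262, proportions 0.12214, 0.10305, 0.06107, 0.12595, 0.08397, 0.12214, 0.12214, 0.08015, 0.11832, 0.06107, giving 1−D = 0.89383.
Difference = |0.84722 − 0.89383| = 0.04661, i.e. 0.047 to 3 decimal places.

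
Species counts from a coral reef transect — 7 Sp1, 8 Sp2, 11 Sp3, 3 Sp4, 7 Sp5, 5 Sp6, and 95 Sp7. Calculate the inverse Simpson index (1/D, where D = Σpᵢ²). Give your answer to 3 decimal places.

1.980

Total N = 7+8+11+3+7+5+95 = 136, so the proportions are 0.051471, 0.058824, 0.080882, 0.022059, 0.051471, 0.036765, 0.698529 (working shown to 6 dp, full precision carried).
D = 0.051471² + 0.058824² + 0.080882² + 0.022059² + 0.051471² + 0.036765² + 0.698529² = 0.002649 + 0.003460 + 0.006542 + 0.000487 + 0.002649 + 0.001352 + 0.487943 = 0.505082.
So 1/D = 1.97988, i.e. 1.980 to 3 decimal places.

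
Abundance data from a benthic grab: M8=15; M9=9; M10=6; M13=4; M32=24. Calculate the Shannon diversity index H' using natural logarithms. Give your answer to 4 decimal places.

1.4231

Total N = 15+9+6+4+24 = 58, so the proportions are 0.258621, 0.155172, 0.103448, 0.068966, 0.413793 (working shown to 6 dp, full precision carried).
Each pᵢ ln pᵢ term: 0.258621×(-1.352393)=-0.349757, 0.155172×(-1.863218)=-0.289120, 0.103448×(-2.268684)=-0.234691, 0.068966×(-2.674149)=-0.184424, 0.413793×(-0.882389)=-0.365127.
Sum = -1.423119, so H' = 1.4231.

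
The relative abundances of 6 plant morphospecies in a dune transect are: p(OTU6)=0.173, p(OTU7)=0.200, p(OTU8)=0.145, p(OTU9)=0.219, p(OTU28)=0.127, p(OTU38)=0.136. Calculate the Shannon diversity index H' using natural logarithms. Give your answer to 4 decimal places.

1.7714

Each pᵢ ln pᵢ term (working shown to 6 dp, full precision carried): 0.173×(-1.754464)=-0.303522, 0.2×(-1.609438)=-0.321888, 0.145×(-1.931022)=-0.279998, 0.219×(-1.518684)=-0.332592, 0.127×(-2.063568)=-0.262073, 0.136×(-1.995100)=-0.271334.
Sum = -1.771406, so H' = 1.7714.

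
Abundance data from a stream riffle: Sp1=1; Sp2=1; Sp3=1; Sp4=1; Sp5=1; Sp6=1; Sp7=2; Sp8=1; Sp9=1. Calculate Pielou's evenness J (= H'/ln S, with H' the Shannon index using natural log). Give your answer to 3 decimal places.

0.985

Total N = 1+1+1+1+1+1+2+1+1 = 10, so the proportions are 0.1, 0.1, 0.1, 0.1, 0.1, 0.1, 0.2, 0.1, 0.1 (working shown to 5 dp, full precision carried).
H' = −Σ pᵢ ln pᵢ = −((-0.23026) + (-0.23026) + (-0.23026) + (-0.23026) + (-0.23026) + (-0.23026) + (-0.32189) + (-0.23026) + (-0.23026)) = 2.16396.
With S = 9 species, ln S = 2.19722, so J = 2.16396/2.19722 = 0.98486, i.e. 0.985 to 3 decimal places.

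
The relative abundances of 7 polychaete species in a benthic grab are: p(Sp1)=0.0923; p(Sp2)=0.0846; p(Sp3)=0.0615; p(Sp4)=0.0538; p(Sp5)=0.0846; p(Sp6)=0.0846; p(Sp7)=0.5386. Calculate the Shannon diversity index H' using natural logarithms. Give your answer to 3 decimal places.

1.509

Each pᵢ ln pᵢ term (working shown to 5 dp, full precision carried): 0.0923×(-2.38271)=-0.21992, 0.0846×(-2.46982)=-0.20895, 0.0615×(-2.78872)=-0.17151, 0.0538×(-2.92248)=-0.15723, 0.0846×(-2.46982)=-0.20895, 0.0846×(-2.46982)=-0.20895, 0.5386×(-0.61878)=-0.33328.
Sum = -1.50878, so H' = 1.509.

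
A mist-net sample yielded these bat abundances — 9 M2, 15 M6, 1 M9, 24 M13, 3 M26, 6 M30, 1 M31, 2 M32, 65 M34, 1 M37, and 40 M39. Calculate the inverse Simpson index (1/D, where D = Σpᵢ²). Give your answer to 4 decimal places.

4.1262

Total N = 9+15+1+24+3+6+1+2+65+1+40 = 167, so the proportions are 0.05389222, 0.08982036, 0.00598802, 0.14371257, 0.01796407, 0.03592814, 0.00598802, 0.01197605, 0.38922156, 0.00598802, 0.23952096 (working shown to 8 dp, full precision carried).
D = 0.05389222² + 0.08982036² + 0.00598802² + 0.14371257² + 0.01796407² + 0.03592814² + 0.00598802² + 0.01197605² + 0.38922156² + 0.00598802² + 0.23952096² = 0.00290437 + 0.00806770 + 0.00003586 + 0.02065330 + 0.00032271 + 0.00129083 + 0.00003586 + 0.00014343 + 0.15149342 + 0.00003586 + 0.05737029 = 0.24235362.
So 1/D = 4.126202, i.e. 4.1262 to 4 decimal places.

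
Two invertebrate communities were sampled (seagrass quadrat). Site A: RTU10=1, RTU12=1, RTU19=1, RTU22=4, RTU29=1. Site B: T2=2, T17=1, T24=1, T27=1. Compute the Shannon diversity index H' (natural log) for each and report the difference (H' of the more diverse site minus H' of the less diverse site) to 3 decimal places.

0.054

Site A: N=8, proportions 0.125, 0.125, 0.125, 0.5, 0.125, giving H' = 1.386294 (working shown to 6 dp, full precision carried).
Site B: N=5, proportions 0.4, 0.2, 0.2, 0.2, giving H' = 1.332179.
Difference = |1.386294 − 1.332179| = 0.054115, i.e. 0.054 to 3 decimal places.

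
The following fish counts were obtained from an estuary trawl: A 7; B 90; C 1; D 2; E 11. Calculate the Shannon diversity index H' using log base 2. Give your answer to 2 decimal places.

Total N = 7+90+1+2+11 = 111, so the proportions are 0.0631, 0.8108, 0.009, 0.018, 0.0991 (working shown to 4 dp, full precision carried).
Each pᵢ log₂ pᵢ term: 0.0631×(-3.9871)=-0.2514, 0.8108×(-0.3026)=-0.2453, 0.009×(-6.7944)=-0.0612, 0.018×(-5.7944)=-0.1044, 0.0991×(-3.3350)=-0.3305.
Sum = -0.9929, so H' = 0.99.

0.99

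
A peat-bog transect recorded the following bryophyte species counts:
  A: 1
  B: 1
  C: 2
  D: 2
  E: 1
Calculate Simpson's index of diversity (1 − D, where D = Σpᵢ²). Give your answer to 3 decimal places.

Total N = 1+1+2+2+1 = 7, so the proportions are 0.14286, 0.14286, 0.28571, 0.28571, 0.14286 (working shown to 5 dp, full precision carried).
D = 0.14286² + 0.14286² + 0.28571² + 0.28571² + 0.14286² = 0.02041 + 0.02041 + 0.08163 + 0.08163 + 0.02041 = 0.22449.
So 1 − D = 0.77551, i.e. 0.776 to 3 decimal places.

0.776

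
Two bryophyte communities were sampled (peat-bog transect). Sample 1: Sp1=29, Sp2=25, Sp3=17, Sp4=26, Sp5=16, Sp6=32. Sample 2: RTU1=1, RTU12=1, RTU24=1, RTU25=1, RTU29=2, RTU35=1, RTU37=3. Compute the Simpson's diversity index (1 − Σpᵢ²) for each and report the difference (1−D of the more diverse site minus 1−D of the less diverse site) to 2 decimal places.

0.00

Sample 1: N=145, proportions 0.2, 0.1724, 0.1172, 0.1793, 0.1103, 0.2207, giving 1−D = 0.8235 (working shown to 4 dp, full precision carried).
Sample 2: N=10, proportions 0.1, 0.1, 0.1, 0.1, 0.2, 0.1, 0.3, giving 1−D = 0.8200.
Difference = |0.8235 − 0.8200| = 0.0035, i.e. 0.00 to 2 decimal places.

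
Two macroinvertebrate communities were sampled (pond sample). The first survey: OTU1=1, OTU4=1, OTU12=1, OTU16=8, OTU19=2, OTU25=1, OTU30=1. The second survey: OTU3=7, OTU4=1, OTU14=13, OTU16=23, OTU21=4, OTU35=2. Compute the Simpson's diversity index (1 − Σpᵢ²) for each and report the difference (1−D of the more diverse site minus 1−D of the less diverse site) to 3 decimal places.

The first survey: N=15, proportions 0.06667, 0.06667, 0.06667, 0.53333, 0.13333, 0.06667, 0.06667, giving 1−D = 0.67556 (working shown to 5 dp, full precision carried).
The second survey: N=50, proportions 0.14, 0.02, 0.26, 0.46, 0.08, 0.04, giving 1−D = 0.69280.
Difference = |0.67556 − 0.69280| = 0.01724, i.e. 0.017 to 3 decimal places.

0.017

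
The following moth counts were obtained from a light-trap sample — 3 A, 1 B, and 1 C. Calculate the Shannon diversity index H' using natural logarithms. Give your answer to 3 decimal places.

Total N = 3+1+1 = 5, so the proportions are 0.6, 0.2, 0.2 (working shown to 5 dp, full precision carried).
Each pᵢ ln pᵢ term: 0.6×(-0.51083)=-0.30650, 0.2×(-1.60944)=-0.32189, 0.2×(-1.60944)=-0.32189.
Sum = -0.95027, so H' = 0.950.

0.950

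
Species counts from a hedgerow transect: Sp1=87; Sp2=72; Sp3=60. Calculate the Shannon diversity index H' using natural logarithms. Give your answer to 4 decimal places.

Total N = 87+72+60 = 219, so the proportions are 0.39726, 0.328767, 0.273973 (working shown to 6 dp, full precision carried).
Each pᵢ ln pᵢ term: 0.39726×(-0.923164)=-0.366736, 0.328767×(-1.112406)=-0.365722, 0.273973×(-1.294727)=-0.354720.
Sum = -1.087178, so H' = 1.0872.

1.0872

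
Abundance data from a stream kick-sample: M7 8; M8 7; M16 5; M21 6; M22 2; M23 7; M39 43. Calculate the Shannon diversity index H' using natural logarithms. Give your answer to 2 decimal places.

Total N = 8+7+5+6+2+7+43 = 78, so the proportions are 0.1026, 0.0897, 0.0641, 0.0769, 0.0256, 0.0897, 0.5513 (working shown to 4 dp, full precision carried).
Each pᵢ ln pᵢ term: 0.1026×(-2.2773)=-0.2336, 0.0897×(-2.4108)=-0.2164, 0.0641×(-2.7473)=-0.1761, 0.0769×(-2.5649)=-0.1973, 0.0256×(-3.6636)=-0.0939, 0.0897×(-2.4108)=-0.2164, 0.5513×(-0.5955)=-0.3283.
Sum = -1.4619, so H' = 1.46.

1.46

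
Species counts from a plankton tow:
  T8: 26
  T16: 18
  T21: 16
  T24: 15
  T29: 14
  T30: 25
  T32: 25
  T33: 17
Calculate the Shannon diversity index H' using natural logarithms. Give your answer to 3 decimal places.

Total N = 26+18+16+15+14+25+25+17 = 156, so the proportions are 0.16667, 0.11538, 0.10256, 0.09615, 0.08974, 0.16026, 0.16026, 0.10897 (working shown to 5 dp, full precision carried).
Each pᵢ ln pᵢ term: 0.16667×(-1.79176)=-0.29863, 0.11538×(-2.15948)=-0.24917, 0.10256×(-2.27727)=-0.23357, 0.09615×(-2.34181)=-0.22517, 0.08974×(-2.41080)=-0.21635, 0.16026×(-1.83098)=-0.29343, 0.16026×(-1.83098)=-0.29343, 0.10897×(-2.21664)=-0.24156.
Sum = -2.05130, so H' = 2.051.

2.051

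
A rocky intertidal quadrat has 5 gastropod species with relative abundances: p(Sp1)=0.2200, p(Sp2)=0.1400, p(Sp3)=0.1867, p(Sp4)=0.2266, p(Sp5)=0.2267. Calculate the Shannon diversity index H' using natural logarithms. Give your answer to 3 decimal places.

Each pᵢ ln pᵢ term (working shown to 5 dp, full precision carried): 0.22×(-1.51413)=-0.33311, 0.14×(-1.96611)=-0.27526, 0.1867×(-1.67825)=-0.31333, 0.2266×(-1.48457)=-0.33640, 0.2267×(-1.48413)=-0.33645.
Sum = -1.59455, so H' = 1.595.

1.595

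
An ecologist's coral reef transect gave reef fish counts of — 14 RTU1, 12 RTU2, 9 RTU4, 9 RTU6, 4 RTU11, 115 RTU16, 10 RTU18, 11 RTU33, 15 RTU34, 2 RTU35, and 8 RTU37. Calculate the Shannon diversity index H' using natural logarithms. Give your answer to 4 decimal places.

Total N = 14+12+9+9+4+115+10+11+15+2+8 = 209, so the proportions are 0.066986, 0.057416, 0.043062, 0.043062, 0.019139, 0.550239, 0.047847, 0.052632, 0.07177, 0.009569, 0.038278 (working shown to 6 dp, full precision carried).
Each pᵢ ln pᵢ term: 0.066986×(-2.703277)=-0.181081, 0.057416×(-2.857428)=-0.164063, 0.043062×(-3.145110)=-0.135435, 0.043062×(-3.145110)=-0.135435, 0.019139×(-3.956040)=-0.075714, 0.550239×(-0.597402)=-0.328714, 0.047847×(-3.039749)=-0.145443, 0.052632×(-2.944439)=-0.154970, 0.07177×(-2.634284)=-0.189063, 0.009569×(-4.649187)=-0.044490, 0.038278×(-3.262893)=-0.124895.
Sum = -1.679304, so H' = 1.6793.

1.6793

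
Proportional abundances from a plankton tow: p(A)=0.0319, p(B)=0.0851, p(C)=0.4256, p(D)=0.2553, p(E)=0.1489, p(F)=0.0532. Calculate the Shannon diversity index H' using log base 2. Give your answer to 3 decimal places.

2.123

Each pᵢ log₂ pᵢ term (working shown to 5 dp, full precision carried): 0.0319×(-4.97030)=-0.15855, 0.0851×(-3.55470)=-0.30250, 0.4256×(-1.23243)=-0.52452, 0.2553×(-1.96973)=-0.50287, 0.1489×(-2.74758)=-0.40912, 0.0532×(-4.23243)=-0.22517.
Sum = -2.12273, so H' = 2.123.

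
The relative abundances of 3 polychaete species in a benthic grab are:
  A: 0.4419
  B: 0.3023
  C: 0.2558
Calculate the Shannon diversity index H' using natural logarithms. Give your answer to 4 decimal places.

Each pᵢ ln pᵢ term (working shown to 6 dp, full precision carried): 0.4419×(-0.816672)=-0.360887, 0.3023×(-1.196335)=-0.361652, 0.2558×(-1.363359)=-0.348747.
Sum = -1.071287, so H' = 1.0713.

1.0713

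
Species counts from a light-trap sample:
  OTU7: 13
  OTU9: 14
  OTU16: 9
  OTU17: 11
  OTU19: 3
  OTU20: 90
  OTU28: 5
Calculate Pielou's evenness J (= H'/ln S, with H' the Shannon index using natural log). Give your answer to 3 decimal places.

0.669

Total N = 13+14+9+11+3+90+5 = 145, so the proportions are 0.08966, 0.09655, 0.06207, 0.07586, 0.02069, 0.62069, 0.03448 (working shown to 5 dp, full precision carried).
H' = −Σ pᵢ ln pᵢ = −((-0.21623) + (-0.22571) + (-0.17252) + (-0.19564) + (-0.08024) + (-0.29602) + (-0.11611)) = 1.30247.
With S = 7 species, ln S = 1.94591, so J = 1.30247/1.94591 = 0.66933, i.e. 0.669 to 3 decimal places.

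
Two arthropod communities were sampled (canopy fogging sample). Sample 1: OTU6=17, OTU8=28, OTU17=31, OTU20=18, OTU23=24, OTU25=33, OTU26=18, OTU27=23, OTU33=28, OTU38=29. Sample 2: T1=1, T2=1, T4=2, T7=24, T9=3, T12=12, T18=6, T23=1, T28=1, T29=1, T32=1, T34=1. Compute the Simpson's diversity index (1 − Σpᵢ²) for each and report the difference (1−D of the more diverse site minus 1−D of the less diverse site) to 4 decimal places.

Sample 1: N=249, proportions 0.068273, 0.11245, 0.124498, 0.072289, 0.096386, 0.13253, 0.072289, 0.092369, 0.11245, 0.116466, giving 1−D = 0.895147 (working shown to 6 dp, full precision carried).
Sample 2: N=54, proportions 0.018519, 0.018519, 0.037037, 0.444444, 0.055556, 0.222222, 0.111111, 0.018519, 0.018519, 0.018519, 0.018519, 0.018519, giving 1−D = 0.733882.
Difference = |0.895147 − 0.733882| = 0.161265, i.e. 0.1613 to 4 decimal places.

0.1613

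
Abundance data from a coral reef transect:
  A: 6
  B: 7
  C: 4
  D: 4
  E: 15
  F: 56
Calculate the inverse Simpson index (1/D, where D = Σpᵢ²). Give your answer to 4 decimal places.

2.4336

Total N = 6+7+4+4+15+56 = 92, so the proportions are 0.0652174, 0.076087, 0.0434783, 0.0434783, 0.1630435, 0.6086957 (working shown to 7 dp, full precision carried).
D = 0.0652174² + 0.076087² + 0.0434783² + 0.0434783² + 0.1630435² + 0.6086957² = 0.0042533 + 0.0057892 + 0.0018904 + 0.0018904 + 0.0265832 + 0.3705104 = 0.4109168.
So 1/D = 2.433583, i.e. 2.4336 to 4 decimal places.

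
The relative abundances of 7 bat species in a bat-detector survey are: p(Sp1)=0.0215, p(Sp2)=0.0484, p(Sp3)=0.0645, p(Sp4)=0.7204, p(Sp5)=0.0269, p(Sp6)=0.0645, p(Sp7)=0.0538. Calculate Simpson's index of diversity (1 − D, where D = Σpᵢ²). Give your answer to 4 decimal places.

D = 0.0215² + 0.0484² + 0.0645² + 0.7204² + 0.0269² + 0.0645² + 0.0538² = 0.000462 + 0.002343 + 0.004160 + 0.518976 + 0.000724 + 0.004160 + 0.002894 = 0.533720 (working shown to 6 dp, full precision carried).
So 1 − D = 0.466280, i.e. 0.4663 to 4 decimal places.

0.4663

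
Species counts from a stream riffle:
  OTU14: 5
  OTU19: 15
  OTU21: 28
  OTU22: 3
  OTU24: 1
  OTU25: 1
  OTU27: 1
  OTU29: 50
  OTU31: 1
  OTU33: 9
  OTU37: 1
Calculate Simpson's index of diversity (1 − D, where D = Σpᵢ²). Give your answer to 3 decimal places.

Total N = 5+15+28+3+1+1+1+50+1+9+1 = 115, so the proportions are 0.04348, 0.13043, 0.24348, 0.02609, 0.0087, 0.0087, 0.0087, 0.43478, 0.0087, 0.07826, 0.0087 (working shown to 5 dp, full precision carried).
D = 0.04348² + 0.13043² + 0.24348² + 0.02609² + 0.0087² + 0.0087² + 0.0087² + 0.43478² + 0.0087² + 0.07826² + 0.0087² = 0.00189 + 0.01701 + 0.05928 + 0.00068 + 0.00008 + 0.00008 + 0.00008 + 0.18904 + 0.00008 + 0.00612 + 0.00008 = 0.27440.
So 1 − D = 0.72560, i.e. 0.726 to 3 decimal places.

0.726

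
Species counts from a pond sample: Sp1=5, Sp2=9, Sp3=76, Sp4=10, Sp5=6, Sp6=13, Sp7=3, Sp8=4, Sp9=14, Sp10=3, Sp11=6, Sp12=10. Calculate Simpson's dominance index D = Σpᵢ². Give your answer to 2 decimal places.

0.26

Total N = 5+9+76+10+6+13+3+4+14+3+6+10 = 159, so the proportions are 0.0314, 0.0566, 0.478, 0.0629, 0.0377, 0.0818, 0.0189, 0.0252, 0.0881, 0.0189, 0.0377, 0.0629 (working shown to 4 dp, full precision carried).
D = 0.0314² + 0.0566² + 0.478² + 0.0629² + 0.0377² + 0.0818² + 0.0189² + 0.0252² + 0.0881² + 0.0189² + 0.0377² + 0.0629² = 0.0010 + 0.0032 + 0.2285 + 0.0040 + 0.0014 + 0.0067 + 0.0004 + 0.0006 + 0.0078 + 0.0004 + 0.0014 + 0.0040 = 0.2592.
To 2 decimal places, D = 0.26.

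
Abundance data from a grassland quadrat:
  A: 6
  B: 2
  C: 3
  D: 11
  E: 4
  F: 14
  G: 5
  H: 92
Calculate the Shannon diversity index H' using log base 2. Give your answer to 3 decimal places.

1.745

Total N = 6+2+3+11+4+14+5+92 = 137, so the proportions are 0.0438, 0.0146, 0.0219, 0.08029, 0.0292, 0.10219, 0.0365, 0.67153 (working shown to 5 dp, full precision carried).
Each pᵢ log₂ pᵢ term: 0.0438×(-4.51307)=-0.19765, 0.0146×(-6.09803)=-0.08902, 0.0219×(-5.51307)=-0.12072, 0.08029×(-3.63860)=-0.29215, 0.0292×(-5.09803)=-0.14885, 0.10219×(-3.29068)=-0.33627, 0.0365×(-4.77610)=-0.17431, 0.67153×(-0.57447)=-0.38578.
Sum = -1.74476, so H' = 1.745.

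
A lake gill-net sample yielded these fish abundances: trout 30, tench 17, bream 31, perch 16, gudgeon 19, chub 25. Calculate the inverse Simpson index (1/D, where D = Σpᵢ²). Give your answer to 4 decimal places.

5.6144

Total N = 30+17+31+16+19+25 = 138, so the proportions are 0.2173913, 0.12318841, 0.22463768, 0.11594203, 0.13768116, 0.18115942 (working shown to 8 dp, full precision carried).
D = 0.2173913² + 0.12318841² + 0.22463768² + 0.11594203² + 0.13768116² + 0.18115942² = 0.04725898 + 0.01517538 + 0.05046209 + 0.01344255 + 0.01895610 + 0.03281874 = 0.17811384.
So 1/D = 5.614387, i.e. 5.6144 to 4 decimal places.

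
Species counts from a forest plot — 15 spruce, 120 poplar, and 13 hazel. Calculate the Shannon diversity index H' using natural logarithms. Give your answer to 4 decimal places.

Total N = 15+120+13 = 148, so the proportions are 0.101351, 0.810811, 0.087838 (working shown to 6 dp, full precision carried).
Each pᵢ ln pᵢ term: 0.101351×(-2.289162)=-0.232010, 0.810811×(-0.209721)=-0.170044, 0.087838×(-2.432263)=-0.213645.
Sum = -0.615698, so H' = 0.6157.

0.6157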